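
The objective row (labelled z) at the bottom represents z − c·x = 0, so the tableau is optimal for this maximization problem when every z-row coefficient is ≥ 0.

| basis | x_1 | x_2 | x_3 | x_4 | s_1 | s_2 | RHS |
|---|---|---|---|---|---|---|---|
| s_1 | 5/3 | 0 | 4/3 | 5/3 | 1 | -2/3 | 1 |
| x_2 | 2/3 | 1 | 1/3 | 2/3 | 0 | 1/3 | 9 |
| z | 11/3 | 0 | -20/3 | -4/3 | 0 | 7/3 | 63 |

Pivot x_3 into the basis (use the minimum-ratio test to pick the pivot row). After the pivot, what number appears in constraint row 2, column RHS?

Ratio test on column x_3 — row 1: 1/(4/3) = 3/4; row 2: 9/(1/3) = 27. Minimum is 3/4 at row 1 (s_1 leaves); pivot element 4/3.
Divide row 1 by 4/3; eliminate column x_3 from the other rows.
Row 2 update in column RHS: 9 − (1/3)·(3/4) = 35/4.

35/4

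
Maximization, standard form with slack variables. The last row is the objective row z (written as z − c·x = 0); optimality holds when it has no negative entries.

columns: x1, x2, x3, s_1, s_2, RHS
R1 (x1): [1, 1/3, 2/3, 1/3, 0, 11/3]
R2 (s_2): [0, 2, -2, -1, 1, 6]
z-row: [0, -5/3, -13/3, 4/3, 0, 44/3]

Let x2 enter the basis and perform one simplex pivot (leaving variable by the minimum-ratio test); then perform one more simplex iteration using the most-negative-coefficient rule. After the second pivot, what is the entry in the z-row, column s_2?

Ratio test on column x2 — row 1: (11/3)/(1/3) = 11; row 2: 6/2 = 3. Minimum is 3 at row 2 (s_2 leaves); pivot element 2.
Divide row 2 by 2; eliminate column x2 from the other rows.
Second iteration: most negative z-row entry is -6 in column x3, so x3 enters.
Ratio test on column x3 — row 1: (8/3)/1 = 8/3; row 2: entry -1 ≤ 0. Minimum is 8/3 at row 1 (x1 leaves); pivot element 1.
Divide row 1 by 1; eliminate column x3 from the other rows.
After both pivots, the entry at the z-row, column s_2 is -1/6.

-1/6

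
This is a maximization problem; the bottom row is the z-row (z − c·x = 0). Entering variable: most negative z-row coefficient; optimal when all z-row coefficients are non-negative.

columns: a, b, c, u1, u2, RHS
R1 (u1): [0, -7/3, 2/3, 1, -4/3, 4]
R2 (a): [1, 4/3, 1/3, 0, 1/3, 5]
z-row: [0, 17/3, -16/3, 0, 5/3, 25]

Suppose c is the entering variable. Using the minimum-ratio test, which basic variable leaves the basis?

u1

Column c entries and ratios — u1: 4/(2/3) = 6; a: 5/(1/3) = 15.
Smallest ratio is 6 in the row of u1, so u1 leaves.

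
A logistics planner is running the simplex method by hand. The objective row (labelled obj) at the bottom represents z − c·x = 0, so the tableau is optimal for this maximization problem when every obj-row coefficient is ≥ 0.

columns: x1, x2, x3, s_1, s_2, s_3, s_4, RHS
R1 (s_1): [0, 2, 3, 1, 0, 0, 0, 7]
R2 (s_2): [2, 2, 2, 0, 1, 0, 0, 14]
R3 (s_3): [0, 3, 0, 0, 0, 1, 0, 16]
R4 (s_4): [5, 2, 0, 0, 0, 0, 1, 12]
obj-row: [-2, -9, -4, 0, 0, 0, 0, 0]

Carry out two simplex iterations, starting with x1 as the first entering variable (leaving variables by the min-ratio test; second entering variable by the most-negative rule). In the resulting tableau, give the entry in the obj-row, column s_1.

Ratio test on column x1 — row 1: entry 0 ≤ 0; row 2: 14/2 = 7; row 3: entry 0 ≤ 0; row 4: 12/5 = 12/5. Minimum is 12/5 at row 4 (s_4 leaves); pivot element 5.
Divide row 4 by 5; eliminate column x1 from the other rows.
Second iteration: most negative obj-row entry is -41/5 in column x2, so x2 enters.
Ratio test on column x2 — row 1: 7/2 = 7/2; row 2: (46/5)/(6/5) = 23/3; row 3: 16/3 = 16/3; row 4: (12/5)/(2/5) = 6. Minimum is 7/2 at row 1 (s_1 leaves); pivot element 2.
Divide row 1 by 2; eliminate column x2 from the other rows.
After both pivots, the entry at the obj-row, column s_1 is 41/10.

41/10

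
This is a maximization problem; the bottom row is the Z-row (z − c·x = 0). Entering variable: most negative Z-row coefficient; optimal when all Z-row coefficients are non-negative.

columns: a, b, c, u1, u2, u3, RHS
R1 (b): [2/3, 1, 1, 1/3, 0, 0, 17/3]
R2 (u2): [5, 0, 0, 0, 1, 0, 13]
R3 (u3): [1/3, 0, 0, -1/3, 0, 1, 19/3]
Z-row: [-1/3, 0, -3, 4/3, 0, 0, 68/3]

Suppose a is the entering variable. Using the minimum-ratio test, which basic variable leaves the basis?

u2

Column a entries and ratios — b: (17/3)/(2/3) = 17/2; u2: 13/5 = 13/5; u3: (19/3)/(1/3) = 19.
Smallest ratio is 13/5 in the row of u2, so u2 leaves.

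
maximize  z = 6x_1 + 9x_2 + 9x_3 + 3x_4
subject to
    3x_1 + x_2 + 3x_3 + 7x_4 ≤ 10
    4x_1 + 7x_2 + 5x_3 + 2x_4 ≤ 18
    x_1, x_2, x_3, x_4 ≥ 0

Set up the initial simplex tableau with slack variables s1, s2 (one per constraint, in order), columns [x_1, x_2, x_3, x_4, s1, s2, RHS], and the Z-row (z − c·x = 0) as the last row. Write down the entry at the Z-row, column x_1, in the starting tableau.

The Z-row carries the negated objective coefficients: the x_1 entry is -6.

-6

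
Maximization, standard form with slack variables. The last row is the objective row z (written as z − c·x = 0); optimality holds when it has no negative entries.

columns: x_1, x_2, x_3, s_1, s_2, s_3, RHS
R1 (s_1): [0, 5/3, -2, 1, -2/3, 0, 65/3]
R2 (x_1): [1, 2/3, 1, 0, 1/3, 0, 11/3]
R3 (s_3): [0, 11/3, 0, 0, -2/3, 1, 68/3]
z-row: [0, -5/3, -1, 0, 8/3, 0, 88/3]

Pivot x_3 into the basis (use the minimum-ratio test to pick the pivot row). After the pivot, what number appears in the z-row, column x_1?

Ratio test on column x_3 — row 1: entry -2 ≤ 0; row 2: (11/3)/1 = 11/3; row 3: entry 0 ≤ 0. Minimum is 11/3 at row 2 (x_1 leaves); pivot element 1.
Divide row 2 by 1; eliminate column x_3 from the other rows.
z-row update in column x_1: 0 − (-1)·1 = 1.

1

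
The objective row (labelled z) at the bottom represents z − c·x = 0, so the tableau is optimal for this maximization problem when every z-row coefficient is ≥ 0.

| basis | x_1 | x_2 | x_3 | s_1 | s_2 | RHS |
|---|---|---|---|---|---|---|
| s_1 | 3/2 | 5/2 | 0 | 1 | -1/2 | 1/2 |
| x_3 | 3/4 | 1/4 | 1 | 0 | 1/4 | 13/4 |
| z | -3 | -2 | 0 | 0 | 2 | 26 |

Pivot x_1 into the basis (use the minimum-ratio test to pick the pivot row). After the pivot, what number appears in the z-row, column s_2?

1

Ratio test on column x_1 — row 1: (1/2)/(3/2) = 1/3; row 2: (13/4)/(3/4) = 13/3. Minimum is 1/3 at row 1 (s_1 leaves); pivot element 3/2.
Divide row 1 by 3/2; eliminate column x_1 from the other rows.
z-row update in column s_2: 2 − (-3)·(-1/3) = 1.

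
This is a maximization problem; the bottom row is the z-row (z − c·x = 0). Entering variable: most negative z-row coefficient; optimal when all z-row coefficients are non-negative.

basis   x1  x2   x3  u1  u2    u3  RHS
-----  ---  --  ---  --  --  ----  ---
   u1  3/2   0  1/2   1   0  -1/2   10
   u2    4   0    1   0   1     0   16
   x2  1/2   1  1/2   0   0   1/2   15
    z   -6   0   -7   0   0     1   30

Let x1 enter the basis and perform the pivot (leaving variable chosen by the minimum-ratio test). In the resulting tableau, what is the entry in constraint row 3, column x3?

Ratio test on column x1 — row 1: 10/(3/2) = 20/3; row 2: 16/4 = 4; row 3: 15/(1/2) = 30. Minimum is 4 at row 2 (u2 leaves); pivot element 4.
Divide row 2 by 4; eliminate column x1 from the other rows.
Row 3 update in column x3: 1/2 − (1/2)·(1/4) = 3/8.

3/8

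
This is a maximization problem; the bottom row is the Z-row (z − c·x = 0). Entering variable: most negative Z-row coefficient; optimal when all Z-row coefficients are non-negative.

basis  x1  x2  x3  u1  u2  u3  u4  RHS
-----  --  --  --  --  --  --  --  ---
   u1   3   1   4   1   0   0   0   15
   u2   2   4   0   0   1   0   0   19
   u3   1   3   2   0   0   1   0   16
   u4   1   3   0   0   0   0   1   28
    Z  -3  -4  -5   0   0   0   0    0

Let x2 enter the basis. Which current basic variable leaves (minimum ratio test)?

u2

Column x2 entries and ratios — u1: 15/1 = 15; u2: 19/4 = 19/4; u3: 16/3 = 16/3; u4: 28/3 = 28/3.
Smallest ratio is 19/4 in the row of u2, so u2 leaves.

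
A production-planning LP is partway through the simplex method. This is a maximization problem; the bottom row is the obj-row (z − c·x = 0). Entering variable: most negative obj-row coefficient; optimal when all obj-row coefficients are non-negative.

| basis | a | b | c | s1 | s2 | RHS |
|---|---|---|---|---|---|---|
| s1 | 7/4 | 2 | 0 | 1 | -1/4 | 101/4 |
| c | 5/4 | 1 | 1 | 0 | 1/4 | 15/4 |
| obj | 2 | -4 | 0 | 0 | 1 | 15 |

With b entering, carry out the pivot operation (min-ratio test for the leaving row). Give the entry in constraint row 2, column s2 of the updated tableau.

Ratio test on column b — row 1: (101/4)/2 = 101/8; row 2: (15/4)/1 = 15/4. Minimum is 15/4 at row 2 (c leaves); pivot element 1.
Divide row 2 by 1; eliminate column b from the other rows.
In the new row 2, the s2 entry is the old entry divided by the pivot: (1/4)/1 = 1/4.

1/4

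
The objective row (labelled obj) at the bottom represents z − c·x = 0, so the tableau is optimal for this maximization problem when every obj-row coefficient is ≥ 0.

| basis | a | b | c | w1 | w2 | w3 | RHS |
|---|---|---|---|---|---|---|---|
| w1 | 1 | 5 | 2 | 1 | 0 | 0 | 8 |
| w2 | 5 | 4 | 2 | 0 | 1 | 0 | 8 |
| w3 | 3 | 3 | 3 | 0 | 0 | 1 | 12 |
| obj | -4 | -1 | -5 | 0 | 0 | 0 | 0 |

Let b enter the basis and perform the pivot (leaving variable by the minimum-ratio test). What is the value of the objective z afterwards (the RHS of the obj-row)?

Ratio test on column b — row 1: 8/5 = 8/5; row 2: 8/4 = 2; row 3: 12/3 = 4. Minimum is 8/5 at row 1 (w1 leaves); pivot element 5.
Pivot on row 1; the obj-row RHS becomes 0 − (-1)·(8/5) = 8/5.

8/5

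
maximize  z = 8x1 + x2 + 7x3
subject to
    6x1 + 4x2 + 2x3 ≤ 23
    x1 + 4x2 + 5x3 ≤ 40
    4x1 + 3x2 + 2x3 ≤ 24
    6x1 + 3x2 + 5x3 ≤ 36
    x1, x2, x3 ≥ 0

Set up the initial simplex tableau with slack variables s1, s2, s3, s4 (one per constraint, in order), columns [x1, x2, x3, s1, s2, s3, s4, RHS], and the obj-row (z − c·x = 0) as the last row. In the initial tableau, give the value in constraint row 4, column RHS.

36

The RHS of constraint 4 is b_4 = 36.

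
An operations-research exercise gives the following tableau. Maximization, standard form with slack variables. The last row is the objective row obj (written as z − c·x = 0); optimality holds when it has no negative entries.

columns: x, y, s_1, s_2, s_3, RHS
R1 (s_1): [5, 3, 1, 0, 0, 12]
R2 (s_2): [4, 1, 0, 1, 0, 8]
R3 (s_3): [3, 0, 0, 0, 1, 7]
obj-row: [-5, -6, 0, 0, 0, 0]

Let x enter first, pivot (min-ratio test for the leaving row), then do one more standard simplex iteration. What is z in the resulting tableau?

Ratio test on column x — row 1: 12/5 = 12/5; row 2: 8/4 = 2; row 3: 7/3 = 7/3. Minimum is 2 at row 2 (s_2 leaves); pivot element 4.
Pivot on row 2; the obj-row RHS becomes 0 − (-5)·2 = 10.
Next entering variable (most negative obj-row entry -19/4): y.
Ratio test on column y — row 1: 2/(7/4) = 8/7; row 2: 2/(1/4) = 8; row 3: entry -3/4 ≤ 0. Minimum is 8/7 at row 1 (s_1 leaves); pivot element 7/4.
After the second pivot the obj-row RHS is 10 − (-19/4)·(8/7) = 108/7.

108/7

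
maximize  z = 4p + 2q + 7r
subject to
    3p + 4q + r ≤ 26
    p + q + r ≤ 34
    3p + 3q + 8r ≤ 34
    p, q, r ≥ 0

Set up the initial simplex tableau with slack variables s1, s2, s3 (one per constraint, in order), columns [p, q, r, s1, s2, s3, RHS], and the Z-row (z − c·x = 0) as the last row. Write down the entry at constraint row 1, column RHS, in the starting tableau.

The RHS of constraint 1 is b_1 = 26.

26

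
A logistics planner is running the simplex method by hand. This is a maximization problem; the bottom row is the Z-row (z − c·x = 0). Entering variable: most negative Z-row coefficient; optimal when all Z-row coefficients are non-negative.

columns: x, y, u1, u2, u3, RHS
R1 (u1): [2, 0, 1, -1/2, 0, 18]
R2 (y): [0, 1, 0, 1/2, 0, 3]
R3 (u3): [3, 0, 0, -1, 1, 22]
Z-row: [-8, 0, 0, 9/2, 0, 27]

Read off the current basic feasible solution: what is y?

3

y is basic (row 2); its value is the RHS of that row, 3.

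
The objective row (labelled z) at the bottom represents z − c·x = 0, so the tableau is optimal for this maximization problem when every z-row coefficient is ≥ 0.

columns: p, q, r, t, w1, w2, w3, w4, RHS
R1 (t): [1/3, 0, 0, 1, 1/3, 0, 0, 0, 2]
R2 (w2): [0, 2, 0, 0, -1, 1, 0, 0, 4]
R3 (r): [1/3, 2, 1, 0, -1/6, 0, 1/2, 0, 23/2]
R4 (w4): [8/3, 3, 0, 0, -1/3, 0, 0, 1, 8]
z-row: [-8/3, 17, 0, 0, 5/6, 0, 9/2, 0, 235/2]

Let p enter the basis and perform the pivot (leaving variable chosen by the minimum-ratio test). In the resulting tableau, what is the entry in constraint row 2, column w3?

0

Ratio test on column p — row 1: 2/(1/3) = 6; row 2: entry 0 ≤ 0; row 3: (23/2)/(1/3) = 69/2; row 4: 8/(8/3) = 3. Minimum is 3 at row 4 (w4 leaves); pivot element 8/3.
Divide row 4 by 8/3; eliminate column p from the other rows.
Row 2 update in column w3: 0 − 0·0 = 0.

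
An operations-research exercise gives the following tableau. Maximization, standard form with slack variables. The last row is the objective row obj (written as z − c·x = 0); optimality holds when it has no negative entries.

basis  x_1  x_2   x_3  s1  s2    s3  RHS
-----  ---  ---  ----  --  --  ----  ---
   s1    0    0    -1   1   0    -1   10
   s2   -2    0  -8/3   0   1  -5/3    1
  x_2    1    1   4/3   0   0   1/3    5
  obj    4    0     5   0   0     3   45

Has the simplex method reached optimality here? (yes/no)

Every obj-row coefficient is ≥ 0, so the tableau is optimal.

yes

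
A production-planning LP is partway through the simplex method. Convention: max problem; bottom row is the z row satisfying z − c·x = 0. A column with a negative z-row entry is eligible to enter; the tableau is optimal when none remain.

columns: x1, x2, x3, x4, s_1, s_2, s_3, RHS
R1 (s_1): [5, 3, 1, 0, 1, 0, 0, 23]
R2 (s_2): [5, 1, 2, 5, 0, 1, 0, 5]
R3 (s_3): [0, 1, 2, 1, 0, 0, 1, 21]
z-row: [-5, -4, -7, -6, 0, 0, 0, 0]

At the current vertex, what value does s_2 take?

5

s_2 is basic (row 2); its value is the RHS of that row, 5.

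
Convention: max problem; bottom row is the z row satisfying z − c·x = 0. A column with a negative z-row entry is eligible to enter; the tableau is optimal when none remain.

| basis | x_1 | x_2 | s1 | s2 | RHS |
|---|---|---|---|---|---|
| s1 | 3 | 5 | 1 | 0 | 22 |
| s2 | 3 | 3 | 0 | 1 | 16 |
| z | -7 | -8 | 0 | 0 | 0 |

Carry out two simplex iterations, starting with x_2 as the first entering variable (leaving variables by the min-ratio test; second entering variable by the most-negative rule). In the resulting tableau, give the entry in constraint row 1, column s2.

-1/2

Ratio test on column x_2 — row 1: 22/5 = 22/5; row 2: 16/3 = 16/3. Minimum is 22/5 at row 1 (s1 leaves); pivot element 5.
Divide row 1 by 5; eliminate column x_2 from the other rows.
Second iteration: most negative z-row entry is -11/5 in column x_1, so x_1 enters.
Ratio test on column x_1 — row 1: (22/5)/(3/5) = 22/3; row 2: (14/5)/(6/5) = 7/3. Minimum is 7/3 at row 2 (s2 leaves); pivot element 6/5.
Divide row 2 by 6/5; eliminate column x_1 from the other rows.
After both pivots, the entry at constraint row 1, column s2 is -1/2.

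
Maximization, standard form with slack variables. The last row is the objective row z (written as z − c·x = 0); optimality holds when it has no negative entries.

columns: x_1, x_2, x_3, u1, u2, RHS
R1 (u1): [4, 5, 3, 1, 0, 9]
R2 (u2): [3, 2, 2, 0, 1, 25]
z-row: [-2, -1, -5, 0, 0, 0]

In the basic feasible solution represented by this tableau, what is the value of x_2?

x_2 is not in the basis, so in the current basic feasible solution x_2 = 0.

0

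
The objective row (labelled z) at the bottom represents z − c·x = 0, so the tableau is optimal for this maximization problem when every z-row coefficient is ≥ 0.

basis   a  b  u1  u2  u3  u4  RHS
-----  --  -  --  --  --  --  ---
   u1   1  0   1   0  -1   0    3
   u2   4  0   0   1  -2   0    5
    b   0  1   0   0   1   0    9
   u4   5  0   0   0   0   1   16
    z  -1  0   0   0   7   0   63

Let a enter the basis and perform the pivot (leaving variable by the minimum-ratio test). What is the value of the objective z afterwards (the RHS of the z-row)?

257/4

Ratio test on column a — row 1: 3/1 = 3; row 2: 5/4 = 5/4; row 3: entry 0 ≤ 0; row 4: 16/5 = 16/5. Minimum is 5/4 at row 2 (u2 leaves); pivot element 4.
Pivot on row 2; the z-row RHS becomes 63 − (-1)·(5/4) = 257/4.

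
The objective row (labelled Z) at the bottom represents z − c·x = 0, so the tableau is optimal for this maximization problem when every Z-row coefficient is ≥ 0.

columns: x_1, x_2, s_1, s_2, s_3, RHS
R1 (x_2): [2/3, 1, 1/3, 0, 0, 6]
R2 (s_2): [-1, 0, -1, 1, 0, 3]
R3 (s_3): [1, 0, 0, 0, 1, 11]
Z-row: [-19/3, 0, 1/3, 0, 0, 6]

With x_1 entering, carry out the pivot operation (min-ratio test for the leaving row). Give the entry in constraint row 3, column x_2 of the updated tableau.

-3/2

Ratio test on column x_1 — row 1: 6/(2/3) = 9; row 2: entry -1 ≤ 0; row 3: 11/1 = 11. Minimum is 9 at row 1 (x_2 leaves); pivot element 2/3.
Divide row 1 by 2/3; eliminate column x_1 from the other rows.
Row 3 update in column x_2: 0 − 1·(3/2) = -3/2.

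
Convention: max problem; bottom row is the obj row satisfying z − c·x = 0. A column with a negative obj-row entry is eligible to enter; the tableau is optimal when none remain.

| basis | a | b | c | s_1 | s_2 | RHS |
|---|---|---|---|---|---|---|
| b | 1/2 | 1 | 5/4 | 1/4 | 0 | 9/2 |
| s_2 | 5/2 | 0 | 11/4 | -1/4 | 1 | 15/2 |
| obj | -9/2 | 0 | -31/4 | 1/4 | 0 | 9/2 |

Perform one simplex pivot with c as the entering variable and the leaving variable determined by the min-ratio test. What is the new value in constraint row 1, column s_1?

Ratio test on column c — row 1: (9/2)/(5/4) = 18/5; row 2: (15/2)/(11/4) = 30/11. Minimum is 30/11 at row 2 (s_2 leaves); pivot element 11/4.
Divide row 2 by 11/4; eliminate column c from the other rows.
Row 1 update in column s_1: 1/4 − (5/4)·(-1/11) = 4/11.

4/11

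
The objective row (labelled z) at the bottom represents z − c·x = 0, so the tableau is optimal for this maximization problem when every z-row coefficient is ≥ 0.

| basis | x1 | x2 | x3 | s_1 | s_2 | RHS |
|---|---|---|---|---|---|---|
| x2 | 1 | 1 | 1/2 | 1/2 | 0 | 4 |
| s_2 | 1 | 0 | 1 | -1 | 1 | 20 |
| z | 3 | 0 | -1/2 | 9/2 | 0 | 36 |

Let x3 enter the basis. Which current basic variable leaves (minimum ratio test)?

Column x3 entries and ratios — x2: 4/(1/2) = 8; s_2: 20/1 = 20.
Smallest ratio is 8 in the row of x2, so x2 leaves.

x2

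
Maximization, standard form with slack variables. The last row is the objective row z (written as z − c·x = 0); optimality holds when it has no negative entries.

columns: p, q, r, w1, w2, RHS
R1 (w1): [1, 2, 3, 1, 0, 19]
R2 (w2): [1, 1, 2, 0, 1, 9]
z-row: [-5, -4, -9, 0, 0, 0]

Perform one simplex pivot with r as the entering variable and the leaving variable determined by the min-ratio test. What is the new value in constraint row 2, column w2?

1/2

Ratio test on column r — row 1: 19/3 = 19/3; row 2: 9/2 = 9/2. Minimum is 9/2 at row 2 (w2 leaves); pivot element 2.
Divide row 2 by 2; eliminate column r from the other rows.
In the new row 2, the w2 entry is the old entry divided by the pivot: 1/2 = 1/2.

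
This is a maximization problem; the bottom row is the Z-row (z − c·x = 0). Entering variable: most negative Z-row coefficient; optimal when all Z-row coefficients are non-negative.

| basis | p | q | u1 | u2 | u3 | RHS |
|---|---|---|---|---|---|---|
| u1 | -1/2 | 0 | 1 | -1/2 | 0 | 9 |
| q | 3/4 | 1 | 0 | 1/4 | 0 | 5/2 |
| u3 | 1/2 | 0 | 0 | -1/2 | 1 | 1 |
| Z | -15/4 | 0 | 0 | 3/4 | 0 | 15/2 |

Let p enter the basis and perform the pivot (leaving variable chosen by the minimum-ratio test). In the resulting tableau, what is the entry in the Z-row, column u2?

Ratio test on column p — row 1: entry -1/2 ≤ 0; row 2: (5/2)/(3/4) = 10/3; row 3: 1/(1/2) = 2. Minimum is 2 at row 3 (u3 leaves); pivot element 1/2.
Divide row 3 by 1/2; eliminate column p from the other rows.
Z-row update in column u2: 3/4 − (-15/4)·(-1) = -3.

-3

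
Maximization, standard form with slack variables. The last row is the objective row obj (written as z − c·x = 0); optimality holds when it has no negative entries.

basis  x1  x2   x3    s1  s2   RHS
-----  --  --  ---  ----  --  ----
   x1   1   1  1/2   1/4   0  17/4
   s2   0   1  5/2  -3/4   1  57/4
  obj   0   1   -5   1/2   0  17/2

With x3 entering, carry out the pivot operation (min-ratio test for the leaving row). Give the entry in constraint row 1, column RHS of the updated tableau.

7/5

Ratio test on column x3 — row 1: (17/4)/(1/2) = 17/2; row 2: (57/4)/(5/2) = 57/10. Minimum is 57/10 at row 2 (s2 leaves); pivot element 5/2.
Divide row 2 by 5/2; eliminate column x3 from the other rows.
Row 1 update in column RHS: 17/4 − (1/2)·(57/10) = 7/5.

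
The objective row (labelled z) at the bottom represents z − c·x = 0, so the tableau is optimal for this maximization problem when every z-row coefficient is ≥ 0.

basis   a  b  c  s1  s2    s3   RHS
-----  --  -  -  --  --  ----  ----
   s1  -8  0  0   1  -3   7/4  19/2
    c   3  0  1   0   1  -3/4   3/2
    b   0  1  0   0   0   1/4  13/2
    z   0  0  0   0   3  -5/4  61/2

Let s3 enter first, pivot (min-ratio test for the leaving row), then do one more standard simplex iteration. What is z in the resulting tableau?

63

Ratio test on column s3 — row 1: (19/2)/(7/4) = 38/7; row 2: entry -3/4 ≤ 0; row 3: (13/2)/(1/4) = 26. Minimum is 38/7 at row 1 (s1 leaves); pivot element 7/4.
Pivot on row 1; the z-row RHS becomes 61/2 − (-5/4)·(38/7) = 261/7.
Next entering variable (most negative z-row entry -40/7): a.
Ratio test on column a — row 1: entry -32/7 ≤ 0; row 2: entry -3/7 ≤ 0; row 3: (36/7)/(8/7) = 9/2. Minimum is 9/2 at row 3 (b leaves); pivot element 8/7.
After the second pivot the z-row RHS is 261/7 − (-40/7)·(9/2) = 63.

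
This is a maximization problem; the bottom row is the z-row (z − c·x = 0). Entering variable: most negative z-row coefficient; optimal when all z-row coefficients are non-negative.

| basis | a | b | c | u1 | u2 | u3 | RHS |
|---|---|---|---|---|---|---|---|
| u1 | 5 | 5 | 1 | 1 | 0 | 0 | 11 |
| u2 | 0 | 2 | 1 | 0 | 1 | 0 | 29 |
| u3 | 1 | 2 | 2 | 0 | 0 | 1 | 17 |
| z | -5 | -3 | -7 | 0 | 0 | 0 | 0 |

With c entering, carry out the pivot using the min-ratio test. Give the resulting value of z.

119/2

Ratio test on column c — row 1: 11/1 = 11; row 2: 29/1 = 29; row 3: 17/2 = 17/2. Minimum is 17/2 at row 3 (u3 leaves); pivot element 2.
Pivot on row 3; the z-row RHS becomes 0 − (-7)·(17/2) = 119/2.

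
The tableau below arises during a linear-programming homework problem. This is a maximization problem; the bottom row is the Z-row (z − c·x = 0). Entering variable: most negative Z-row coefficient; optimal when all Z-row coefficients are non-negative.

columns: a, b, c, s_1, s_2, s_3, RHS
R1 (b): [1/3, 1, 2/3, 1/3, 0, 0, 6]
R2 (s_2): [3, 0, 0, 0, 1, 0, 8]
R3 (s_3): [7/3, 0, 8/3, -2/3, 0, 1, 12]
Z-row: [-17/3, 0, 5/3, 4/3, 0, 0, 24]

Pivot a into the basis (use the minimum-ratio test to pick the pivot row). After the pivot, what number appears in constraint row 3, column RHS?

Ratio test on column a — row 1: 6/(1/3) = 18; row 2: 8/3 = 8/3; row 3: 12/(7/3) = 36/7. Minimum is 8/3 at row 2 (s_2 leaves); pivot element 3.
Divide row 2 by 3; eliminate column a from the other rows.
Row 3 update in column RHS: 12 − (7/3)·(8/3) = 52/9.

52/9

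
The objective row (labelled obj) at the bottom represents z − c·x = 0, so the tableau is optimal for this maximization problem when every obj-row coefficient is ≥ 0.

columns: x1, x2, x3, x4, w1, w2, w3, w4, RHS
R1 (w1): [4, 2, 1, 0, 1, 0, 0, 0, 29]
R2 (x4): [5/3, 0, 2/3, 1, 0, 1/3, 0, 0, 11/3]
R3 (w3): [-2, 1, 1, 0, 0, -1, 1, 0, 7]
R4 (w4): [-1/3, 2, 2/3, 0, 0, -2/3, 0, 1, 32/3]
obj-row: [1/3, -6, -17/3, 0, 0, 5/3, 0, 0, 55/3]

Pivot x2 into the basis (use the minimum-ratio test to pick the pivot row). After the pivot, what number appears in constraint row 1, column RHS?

55/3

Ratio test on column x2 — row 1: 29/2 = 29/2; row 2: entry 0 ≤ 0; row 3: 7/1 = 7; row 4: (32/3)/2 = 16/3. Minimum is 16/3 at row 4 (w4 leaves); pivot element 2.
Divide row 4 by 2; eliminate column x2 from the other rows.
Row 1 update in column RHS: 29 − 2·(16/3) = 55/3.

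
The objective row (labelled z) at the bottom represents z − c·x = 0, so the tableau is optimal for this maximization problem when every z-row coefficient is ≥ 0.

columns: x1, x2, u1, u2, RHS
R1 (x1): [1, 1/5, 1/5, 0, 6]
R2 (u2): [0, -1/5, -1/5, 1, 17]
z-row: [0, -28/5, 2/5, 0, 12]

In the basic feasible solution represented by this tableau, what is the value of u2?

17

u2 is basic (row 2); its value is the RHS of that row, 17.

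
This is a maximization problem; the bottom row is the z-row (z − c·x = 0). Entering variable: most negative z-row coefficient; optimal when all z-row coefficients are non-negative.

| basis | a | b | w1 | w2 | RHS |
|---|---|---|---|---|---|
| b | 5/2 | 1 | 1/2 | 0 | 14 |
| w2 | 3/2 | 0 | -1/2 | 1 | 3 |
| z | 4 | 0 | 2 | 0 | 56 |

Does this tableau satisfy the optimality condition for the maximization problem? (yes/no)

yes

Every z-row coefficient is ≥ 0, so the tableau is optimal.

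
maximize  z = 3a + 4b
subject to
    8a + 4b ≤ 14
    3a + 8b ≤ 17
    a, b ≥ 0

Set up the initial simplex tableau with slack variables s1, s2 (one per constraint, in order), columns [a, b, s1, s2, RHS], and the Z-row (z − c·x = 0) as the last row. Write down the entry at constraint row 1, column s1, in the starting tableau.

1

Slack s1 belongs to constraint 1; its column is the unit vector e_1, so the entry in row 1 is 1.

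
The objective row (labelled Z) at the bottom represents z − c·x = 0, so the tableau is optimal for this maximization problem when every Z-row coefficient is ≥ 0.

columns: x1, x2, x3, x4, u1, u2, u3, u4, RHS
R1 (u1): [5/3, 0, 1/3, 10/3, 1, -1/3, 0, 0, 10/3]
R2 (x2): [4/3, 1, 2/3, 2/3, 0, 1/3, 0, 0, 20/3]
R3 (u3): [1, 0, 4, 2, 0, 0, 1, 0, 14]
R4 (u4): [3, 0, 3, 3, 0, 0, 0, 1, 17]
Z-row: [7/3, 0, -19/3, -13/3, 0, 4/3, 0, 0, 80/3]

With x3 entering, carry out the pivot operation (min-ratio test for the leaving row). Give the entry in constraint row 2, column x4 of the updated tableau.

Ratio test on column x3 — row 1: (10/3)/(1/3) = 10; row 2: (20/3)/(2/3) = 10; row 3: 14/4 = 7/2; row 4: 17/3 = 17/3. Minimum is 7/2 at row 3 (u3 leaves); pivot element 4.
Divide row 3 by 4; eliminate column x3 from the other rows.
Row 2 update in column x4: 2/3 − (2/3)·(1/2) = 1/3.

1/3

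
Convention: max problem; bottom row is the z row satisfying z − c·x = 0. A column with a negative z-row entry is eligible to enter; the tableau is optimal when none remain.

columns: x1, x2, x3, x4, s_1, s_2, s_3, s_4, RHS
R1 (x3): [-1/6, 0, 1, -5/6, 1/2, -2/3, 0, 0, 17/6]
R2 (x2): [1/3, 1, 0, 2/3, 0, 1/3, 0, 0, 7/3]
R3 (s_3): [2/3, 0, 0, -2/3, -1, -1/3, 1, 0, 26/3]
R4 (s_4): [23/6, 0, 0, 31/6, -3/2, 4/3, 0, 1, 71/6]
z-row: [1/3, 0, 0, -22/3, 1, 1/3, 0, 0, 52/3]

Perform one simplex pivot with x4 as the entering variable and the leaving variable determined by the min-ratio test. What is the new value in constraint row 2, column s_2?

Ratio test on column x4 — row 1: entry -5/6 ≤ 0; row 2: (7/3)/(2/3) = 7/2; row 3: entry -2/3 ≤ 0; row 4: (71/6)/(31/6) = 71/31. Minimum is 71/31 at row 4 (s_4 leaves); pivot element 31/6.
Divide row 4 by 31/6; eliminate column x4 from the other rows.
Row 2 update in column s_2: 1/3 − (2/3)·(8/31) = 5/31.

5/31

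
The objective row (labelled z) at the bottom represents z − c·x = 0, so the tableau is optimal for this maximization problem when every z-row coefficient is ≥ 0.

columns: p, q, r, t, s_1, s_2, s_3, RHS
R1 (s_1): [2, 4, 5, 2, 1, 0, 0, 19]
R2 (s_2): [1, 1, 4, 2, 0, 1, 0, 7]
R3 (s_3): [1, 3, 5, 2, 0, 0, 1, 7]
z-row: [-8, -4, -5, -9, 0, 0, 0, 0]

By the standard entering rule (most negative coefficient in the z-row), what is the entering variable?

Negative z-row entries: p: -8, q: -4, r: -5, t: -9.
The most negative is -9 in column t, so t enters.

t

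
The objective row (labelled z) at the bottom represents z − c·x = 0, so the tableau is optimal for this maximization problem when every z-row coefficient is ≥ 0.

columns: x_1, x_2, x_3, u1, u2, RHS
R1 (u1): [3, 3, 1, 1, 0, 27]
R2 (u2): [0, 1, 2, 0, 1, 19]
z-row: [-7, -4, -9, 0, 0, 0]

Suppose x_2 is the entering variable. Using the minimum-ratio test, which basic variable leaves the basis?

Column x_2 entries and ratios — u1: 27/3 = 9; u2: 19/1 = 19.
Smallest ratio is 9 in the row of u1, so u1 leaves.

u1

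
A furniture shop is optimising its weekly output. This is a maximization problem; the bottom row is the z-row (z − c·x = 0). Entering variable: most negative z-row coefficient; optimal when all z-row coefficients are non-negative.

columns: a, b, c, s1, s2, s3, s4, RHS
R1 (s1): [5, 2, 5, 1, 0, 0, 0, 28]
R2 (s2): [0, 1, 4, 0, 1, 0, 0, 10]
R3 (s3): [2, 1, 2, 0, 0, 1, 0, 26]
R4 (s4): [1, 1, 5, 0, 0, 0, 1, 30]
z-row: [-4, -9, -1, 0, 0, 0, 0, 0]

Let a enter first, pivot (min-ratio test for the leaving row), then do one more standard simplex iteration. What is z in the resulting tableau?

482/5

Ratio test on column a — row 1: 28/5 = 28/5; row 2: entry 0 ≤ 0; row 3: 26/2 = 13; row 4: 30/1 = 30. Minimum is 28/5 at row 1 (s1 leaves); pivot element 5.
Pivot on row 1; the z-row RHS becomes 0 − (-4)·(28/5) = 112/5.
Next entering variable (most negative z-row entry -37/5): b.
Ratio test on column b — row 1: (28/5)/(2/5) = 14; row 2: 10/1 = 10; row 3: (74/5)/(1/5) = 74; row 4: (122/5)/(3/5) = 122/3. Minimum is 10 at row 2 (s2 leaves); pivot element 1.
After the second pivot the z-row RHS is 112/5 − (-37/5)·10 = 482/5.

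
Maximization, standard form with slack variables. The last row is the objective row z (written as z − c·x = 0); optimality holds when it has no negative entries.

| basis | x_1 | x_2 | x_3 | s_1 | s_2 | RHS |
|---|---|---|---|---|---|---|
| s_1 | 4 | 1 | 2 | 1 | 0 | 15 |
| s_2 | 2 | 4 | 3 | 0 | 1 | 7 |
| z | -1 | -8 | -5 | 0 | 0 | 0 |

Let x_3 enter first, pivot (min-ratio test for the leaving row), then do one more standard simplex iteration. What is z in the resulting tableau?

Ratio test on column x_3 — row 1: 15/2 = 15/2; row 2: 7/3 = 7/3. Minimum is 7/3 at row 2 (s_2 leaves); pivot element 3.
Pivot on row 2; the z-row RHS becomes 0 − (-5)·(7/3) = 35/3.
Next entering variable (most negative z-row entry -4/3): x_2.
Ratio test on column x_2 — row 1: entry -5/3 ≤ 0; row 2: (7/3)/(4/3) = 7/4. Minimum is 7/4 at row 2 (x_3 leaves); pivot element 4/3.
After the second pivot the z-row RHS is 35/3 − (-4/3)·(7/4) = 14.

14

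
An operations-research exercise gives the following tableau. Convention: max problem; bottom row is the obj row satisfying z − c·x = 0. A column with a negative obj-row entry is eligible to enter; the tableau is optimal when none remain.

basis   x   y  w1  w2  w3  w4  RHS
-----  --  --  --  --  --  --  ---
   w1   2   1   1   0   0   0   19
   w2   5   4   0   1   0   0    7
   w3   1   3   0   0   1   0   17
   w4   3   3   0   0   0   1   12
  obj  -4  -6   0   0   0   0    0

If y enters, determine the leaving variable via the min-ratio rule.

w2

Column y entries and ratios — w1: 19/1 = 19; w2: 7/4 = 7/4; w3: 17/3 = 17/3; w4: 12/3 = 4.
Smallest ratio is 7/4 in the row of w2, so w2 leaves.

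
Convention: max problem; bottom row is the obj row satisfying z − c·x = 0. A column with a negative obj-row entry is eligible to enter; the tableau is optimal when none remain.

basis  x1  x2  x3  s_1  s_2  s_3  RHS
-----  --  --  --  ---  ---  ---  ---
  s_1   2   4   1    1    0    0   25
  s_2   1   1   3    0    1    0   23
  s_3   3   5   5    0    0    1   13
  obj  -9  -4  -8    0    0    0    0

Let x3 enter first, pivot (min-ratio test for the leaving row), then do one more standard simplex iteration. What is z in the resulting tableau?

Ratio test on column x3 — row 1: 25/1 = 25; row 2: 23/3 = 23/3; row 3: 13/5 = 13/5. Minimum is 13/5 at row 3 (s_3 leaves); pivot element 5.
Pivot on row 3; the obj-row RHS becomes 0 − (-8)·(13/5) = 104/5.
Next entering variable (most negative obj-row entry -21/5): x1.
Ratio test on column x1 — row 1: (112/5)/(7/5) = 16; row 2: entry -4/5 ≤ 0; row 3: (13/5)/(3/5) = 13/3. Minimum is 13/3 at row 3 (x3 leaves); pivot element 3/5.
After the second pivot the obj-row RHS is 104/5 − (-21/5)·(13/3) = 39.

39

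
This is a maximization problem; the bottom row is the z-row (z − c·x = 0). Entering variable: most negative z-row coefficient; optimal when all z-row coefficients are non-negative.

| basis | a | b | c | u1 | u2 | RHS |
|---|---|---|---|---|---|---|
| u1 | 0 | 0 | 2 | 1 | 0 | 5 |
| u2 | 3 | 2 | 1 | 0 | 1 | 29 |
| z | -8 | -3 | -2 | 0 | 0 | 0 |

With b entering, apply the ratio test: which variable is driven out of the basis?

Column b entries and ratios — u1: 0 ≤ 0, skip; u2: 29/2 = 29/2.
Smallest ratio is 29/2 in the row of u2, so u2 leaves.

u2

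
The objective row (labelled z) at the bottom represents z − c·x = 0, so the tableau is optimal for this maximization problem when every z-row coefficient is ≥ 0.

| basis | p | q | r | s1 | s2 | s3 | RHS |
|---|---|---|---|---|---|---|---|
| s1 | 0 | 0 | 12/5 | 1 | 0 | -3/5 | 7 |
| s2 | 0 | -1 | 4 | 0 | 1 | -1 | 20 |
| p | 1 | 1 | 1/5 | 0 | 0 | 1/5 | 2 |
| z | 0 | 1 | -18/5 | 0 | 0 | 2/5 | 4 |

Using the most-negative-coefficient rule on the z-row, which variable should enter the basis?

Negative z-row entries: r: -18/5.
The most negative is -18/5 in column r, so r enters.

r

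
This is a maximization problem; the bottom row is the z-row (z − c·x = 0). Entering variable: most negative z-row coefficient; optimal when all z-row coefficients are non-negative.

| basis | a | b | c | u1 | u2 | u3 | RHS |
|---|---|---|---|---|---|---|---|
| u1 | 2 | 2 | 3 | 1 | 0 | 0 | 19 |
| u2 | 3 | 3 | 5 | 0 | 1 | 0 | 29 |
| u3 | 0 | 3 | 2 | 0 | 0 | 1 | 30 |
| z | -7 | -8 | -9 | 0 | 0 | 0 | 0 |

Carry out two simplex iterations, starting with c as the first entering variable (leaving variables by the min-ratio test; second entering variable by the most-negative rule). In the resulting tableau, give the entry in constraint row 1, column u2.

-3

Ratio test on column c — row 1: 19/3 = 19/3; row 2: 29/5 = 29/5; row 3: 30/2 = 15. Minimum is 29/5 at row 2 (u2 leaves); pivot element 5.
Divide row 2 by 5; eliminate column c from the other rows.
Second iteration: most negative z-row entry is -13/5 in column b, so b enters.
Ratio test on column b — row 1: (8/5)/(1/5) = 8; row 2: (29/5)/(3/5) = 29/3; row 3: (92/5)/(9/5) = 92/9. Minimum is 8 at row 1 (u1 leaves); pivot element 1/5.
Divide row 1 by 1/5; eliminate column b from the other rows.
After both pivots, the entry at constraint row 1, column u2 is -3.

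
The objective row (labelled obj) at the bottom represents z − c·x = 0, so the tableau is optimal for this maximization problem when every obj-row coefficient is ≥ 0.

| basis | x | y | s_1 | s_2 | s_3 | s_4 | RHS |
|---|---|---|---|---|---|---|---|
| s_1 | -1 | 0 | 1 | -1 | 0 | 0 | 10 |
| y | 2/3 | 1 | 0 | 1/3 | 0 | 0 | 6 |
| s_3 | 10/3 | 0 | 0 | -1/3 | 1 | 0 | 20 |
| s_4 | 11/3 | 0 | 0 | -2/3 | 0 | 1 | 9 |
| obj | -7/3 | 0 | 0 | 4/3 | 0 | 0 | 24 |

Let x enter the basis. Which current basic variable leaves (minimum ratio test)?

Column x entries and ratios — s_1: -1 ≤ 0, skip; y: 6/(2/3) = 9; s_3: 20/(10/3) = 6; s_4: 9/(11/3) = 27/11.
Smallest ratio is 27/11 in the row of s_4, so s_4 leaves.

s_4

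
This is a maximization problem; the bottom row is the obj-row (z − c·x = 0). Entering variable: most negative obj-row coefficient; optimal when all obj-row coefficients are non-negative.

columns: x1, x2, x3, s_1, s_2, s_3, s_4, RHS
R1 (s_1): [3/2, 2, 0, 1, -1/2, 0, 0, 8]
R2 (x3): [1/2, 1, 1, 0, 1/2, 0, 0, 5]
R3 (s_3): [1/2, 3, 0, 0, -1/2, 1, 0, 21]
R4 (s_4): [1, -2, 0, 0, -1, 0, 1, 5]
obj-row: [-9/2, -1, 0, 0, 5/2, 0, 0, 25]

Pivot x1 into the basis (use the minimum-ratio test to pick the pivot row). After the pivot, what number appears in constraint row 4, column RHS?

5

Ratio test on column x1 — row 1: 8/(3/2) = 16/3; row 2: 5/(1/2) = 10; row 3: 21/(1/2) = 42; row 4: 5/1 = 5. Minimum is 5 at row 4 (s_4 leaves); pivot element 1.
Divide row 4 by 1; eliminate column x1 from the other rows.
In the new row 4, the RHS entry is the old entry divided by the pivot: 5/1 = 5.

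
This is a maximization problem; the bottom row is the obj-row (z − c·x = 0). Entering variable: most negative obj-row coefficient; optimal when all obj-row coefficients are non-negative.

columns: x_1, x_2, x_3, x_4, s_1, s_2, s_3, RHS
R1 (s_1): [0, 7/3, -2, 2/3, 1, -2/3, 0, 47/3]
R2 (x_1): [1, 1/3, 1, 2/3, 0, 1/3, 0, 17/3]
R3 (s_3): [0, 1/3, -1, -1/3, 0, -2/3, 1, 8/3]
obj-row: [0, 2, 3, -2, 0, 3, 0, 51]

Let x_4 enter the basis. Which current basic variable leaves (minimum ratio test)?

x_1

Column x_4 entries and ratios — s_1: (47/3)/(2/3) = 47/2; x_1: (17/3)/(2/3) = 17/2; s_3: -1/3 ≤ 0, skip.
Smallest ratio is 17/2 in the row of x_1, so x_1 leaves.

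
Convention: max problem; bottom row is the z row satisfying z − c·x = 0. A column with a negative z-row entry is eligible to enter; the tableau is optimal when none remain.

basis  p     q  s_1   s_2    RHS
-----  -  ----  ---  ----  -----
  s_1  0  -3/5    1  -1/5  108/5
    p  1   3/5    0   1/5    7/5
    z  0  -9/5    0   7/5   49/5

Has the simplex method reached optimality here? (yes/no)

The z-row has a negative entry -9/5 in column q, so it is not optimal.

no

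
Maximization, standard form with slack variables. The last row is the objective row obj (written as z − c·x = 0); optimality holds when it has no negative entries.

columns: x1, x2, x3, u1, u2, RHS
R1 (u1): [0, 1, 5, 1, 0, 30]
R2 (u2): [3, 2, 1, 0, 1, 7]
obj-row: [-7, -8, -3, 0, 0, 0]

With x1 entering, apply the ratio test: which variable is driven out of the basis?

Column x1 entries and ratios — u1: 0 ≤ 0, skip; u2: 7/3 = 7/3.
Smallest ratio is 7/3 in the row of u2, so u2 leaves.

u2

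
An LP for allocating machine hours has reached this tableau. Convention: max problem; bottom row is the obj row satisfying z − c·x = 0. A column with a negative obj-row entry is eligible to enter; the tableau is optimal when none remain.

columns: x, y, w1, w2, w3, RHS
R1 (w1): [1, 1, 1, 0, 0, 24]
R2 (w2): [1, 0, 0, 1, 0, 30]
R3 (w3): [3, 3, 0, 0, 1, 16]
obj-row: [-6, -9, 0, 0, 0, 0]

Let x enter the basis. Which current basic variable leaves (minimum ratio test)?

w3

Column x entries and ratios — w1: 24/1 = 24; w2: 30/1 = 30; w3: 16/3 = 16/3.
Smallest ratio is 16/3 in the row of w3, so w3 leaves.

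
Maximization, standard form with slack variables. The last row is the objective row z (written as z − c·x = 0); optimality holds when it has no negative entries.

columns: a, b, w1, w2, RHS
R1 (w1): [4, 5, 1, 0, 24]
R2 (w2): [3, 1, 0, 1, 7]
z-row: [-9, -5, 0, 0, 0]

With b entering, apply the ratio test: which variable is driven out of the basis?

Column b entries and ratios — w1: 24/5 = 24/5; w2: 7/1 = 7.
Smallest ratio is 24/5 in the row of w1, so w1 leaves.

w1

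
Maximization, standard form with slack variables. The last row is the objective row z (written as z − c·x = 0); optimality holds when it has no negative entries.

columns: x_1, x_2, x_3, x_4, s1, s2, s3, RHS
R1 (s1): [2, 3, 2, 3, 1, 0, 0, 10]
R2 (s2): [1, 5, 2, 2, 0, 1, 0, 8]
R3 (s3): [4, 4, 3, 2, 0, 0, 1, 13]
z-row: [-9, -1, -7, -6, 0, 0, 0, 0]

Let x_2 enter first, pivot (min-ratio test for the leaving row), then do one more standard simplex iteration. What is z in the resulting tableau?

Ratio test on column x_2 — row 1: 10/3 = 10/3; row 2: 8/5 = 8/5; row 3: 13/4 = 13/4. Minimum is 8/5 at row 2 (s2 leaves); pivot element 5.
Pivot on row 2; the z-row RHS becomes 0 − (-1)·(8/5) = 8/5.
Next entering variable (most negative z-row entry -44/5): x_1.
Ratio test on column x_1 — row 1: (26/5)/(7/5) = 26/7; row 2: (8/5)/(1/5) = 8; row 3: (33/5)/(16/5) = 33/16. Minimum is 33/16 at row 3 (s3 leaves); pivot element 16/5.
After the second pivot the z-row RHS is 8/5 − (-44/5)·(33/16) = 79/4.

79/4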